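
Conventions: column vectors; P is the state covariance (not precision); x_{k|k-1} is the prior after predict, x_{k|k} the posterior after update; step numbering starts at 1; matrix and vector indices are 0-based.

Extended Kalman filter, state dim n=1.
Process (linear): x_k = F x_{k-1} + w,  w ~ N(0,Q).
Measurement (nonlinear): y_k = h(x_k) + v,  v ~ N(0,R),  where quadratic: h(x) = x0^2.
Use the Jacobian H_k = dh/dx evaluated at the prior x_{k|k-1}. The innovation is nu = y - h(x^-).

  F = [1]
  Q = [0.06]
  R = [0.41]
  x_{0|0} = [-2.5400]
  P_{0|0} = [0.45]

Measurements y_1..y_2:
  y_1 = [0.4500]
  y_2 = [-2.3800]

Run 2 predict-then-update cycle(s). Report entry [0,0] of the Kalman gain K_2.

step 1: x^-=[-2.5400]  P^-=[0.5100]  H_jac=[-5.0800]  S=[13.5713]  K=[-0.1909]  nu=[-6.0016]  x^+=[-1.3943]  P^+=[0.0154]
step 2: x^-=[-1.3943]  P^-=[0.0754]  H_jac=[-2.7885]  S=[0.9964]  K=[-0.2110]  nu=[-4.3240]  x^+=[-0.4817]  P^+=[0.0310]

K[0,0] = -0.2110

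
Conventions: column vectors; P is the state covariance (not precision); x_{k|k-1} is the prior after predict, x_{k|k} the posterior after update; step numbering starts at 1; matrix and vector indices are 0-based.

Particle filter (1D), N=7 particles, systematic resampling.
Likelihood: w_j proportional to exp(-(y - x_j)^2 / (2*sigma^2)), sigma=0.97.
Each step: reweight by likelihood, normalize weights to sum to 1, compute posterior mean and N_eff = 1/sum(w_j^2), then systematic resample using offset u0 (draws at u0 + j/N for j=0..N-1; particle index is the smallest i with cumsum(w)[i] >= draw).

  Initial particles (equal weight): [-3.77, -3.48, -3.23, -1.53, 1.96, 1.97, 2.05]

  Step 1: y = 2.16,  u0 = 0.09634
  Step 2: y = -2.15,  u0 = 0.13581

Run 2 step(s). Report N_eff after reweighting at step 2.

step 1: w=[0.0000, 0.0000, 0.0000, 0.0002, 0.3314, 0.3321, 0.3363]  mean=1.9927  Neff=3.0013  idx=[4, 4, 5, 5, 6, 6, 6]
step 2: w=[0.1686, 0.1686, 0.1614, 0.1614, 0.1133, 0.1133, 0.1133]  mean=1.9938  Neff=6.7801  idx=[0, 1, 2, 3, 4, 5, 6]

N_eff = 6.7801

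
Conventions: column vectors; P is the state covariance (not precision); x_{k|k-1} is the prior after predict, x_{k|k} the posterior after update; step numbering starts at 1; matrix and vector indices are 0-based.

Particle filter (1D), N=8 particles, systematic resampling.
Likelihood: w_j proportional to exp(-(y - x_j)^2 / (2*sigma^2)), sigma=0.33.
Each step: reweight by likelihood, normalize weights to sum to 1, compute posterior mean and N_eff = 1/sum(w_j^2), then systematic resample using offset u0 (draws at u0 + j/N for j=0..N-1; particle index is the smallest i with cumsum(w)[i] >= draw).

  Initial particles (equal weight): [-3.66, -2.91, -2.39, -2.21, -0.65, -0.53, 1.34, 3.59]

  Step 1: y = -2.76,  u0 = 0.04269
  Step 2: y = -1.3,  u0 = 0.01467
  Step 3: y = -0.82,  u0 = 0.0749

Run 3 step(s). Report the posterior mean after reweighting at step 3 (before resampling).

post_mean = -2.2189

step 1: w=[0.0142, 0.5278, 0.3121, 0.1459, 0.0000, 0.0000, 0.0000, 0.0000]  mean=-2.6562  Neff=2.5161  idx=[1, 1, 1, 1, 2, 2, 2, 3]
step 2: w=[0.0002, 0.0002, 0.0002, 0.0002, 0.1215, 0.1215, 0.1215, 0.6346]  mean=-2.2762  Neff=2.2368  idx=[4, 5, 6, 7, 7, 7, 7, 7]
step 3: w=[0.0165, 0.0165, 0.0165, 0.1901, 0.1901, 0.1901, 0.1901, 0.1901]  mean=-2.2189  Neff=5.5084  idx=[3, 3, 4, 5, 5, 6, 7, 7]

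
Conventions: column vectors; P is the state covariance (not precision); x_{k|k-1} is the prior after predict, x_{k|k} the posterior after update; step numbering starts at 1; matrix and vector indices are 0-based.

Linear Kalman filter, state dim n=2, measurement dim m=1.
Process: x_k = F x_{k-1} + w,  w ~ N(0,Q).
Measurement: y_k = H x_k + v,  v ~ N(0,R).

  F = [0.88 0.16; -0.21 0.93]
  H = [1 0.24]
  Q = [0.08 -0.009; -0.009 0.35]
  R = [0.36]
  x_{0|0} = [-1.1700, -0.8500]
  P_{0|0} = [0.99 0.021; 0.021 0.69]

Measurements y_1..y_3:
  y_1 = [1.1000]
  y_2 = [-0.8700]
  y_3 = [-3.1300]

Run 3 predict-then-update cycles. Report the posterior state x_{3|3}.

x_post = [-1.0632, -2.1899]

step 1: x^-=[-1.1656, -0.5448]  P^-=[0.8702 -0.0728; -0.0728 0.9822]  S=[1.2519]  K=[0.6812; 0.1302]  nu=[2.3964]  x^+=[0.4668, -0.2329]  P^+=[0.2893 -0.1838; -0.1838 0.9610]
step 2: x^-=[0.3735, -0.3146]  P^-=[0.2769 -0.0637; -0.0637 1.2657]  S=[0.6792]  K=[0.3852; 0.3534]  nu=[-1.1680]  x^+=[-0.0764, -0.7274]  P^+=[0.1761 -0.1562; -0.1562 1.1809]
step 3: x^-=[-0.1836, -0.6605]  P^-=[0.2027 0.0116; 0.0116 1.4401]  S=[0.6512]  K=[0.3155; 0.5486]  nu=[-2.7879]  x^+=[-1.0632, -2.1899]  P^+=[0.1378 -0.1011; -0.1011 1.2442]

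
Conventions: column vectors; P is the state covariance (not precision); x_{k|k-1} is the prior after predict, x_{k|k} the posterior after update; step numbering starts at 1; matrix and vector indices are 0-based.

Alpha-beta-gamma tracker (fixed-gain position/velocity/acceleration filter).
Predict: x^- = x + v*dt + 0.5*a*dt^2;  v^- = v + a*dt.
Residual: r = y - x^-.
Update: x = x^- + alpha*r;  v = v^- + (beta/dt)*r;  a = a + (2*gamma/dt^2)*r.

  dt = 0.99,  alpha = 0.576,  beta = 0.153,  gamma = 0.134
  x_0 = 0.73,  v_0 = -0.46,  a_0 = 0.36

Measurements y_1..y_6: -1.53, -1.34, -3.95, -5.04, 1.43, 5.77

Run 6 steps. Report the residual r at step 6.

step 1: x_pred=0.4510  r=-1.9810  x^+=-0.6900  v^+=-0.4098  a^+=-0.1817
step 2: x_pred=-1.1847  r=-0.1553  x^+=-1.2742  v^+=-0.6136  a^+=-0.2241
step 3: x_pred=-1.9915  r=-1.9585  x^+=-3.1196  v^+=-1.1382  a^+=-0.7597
step 4: x_pred=-4.6187  r=-0.4213  x^+=-4.8614  v^+=-1.9554  a^+=-0.8749
step 5: x_pred=-7.2259  r=8.6559  x^+=-2.2401  v^+=-1.4838  a^+=1.4920
step 6: x_pred=-2.9779  r=8.7479  x^+=2.0609  v^+=1.3453  a^+=3.8841

resid = 8.7479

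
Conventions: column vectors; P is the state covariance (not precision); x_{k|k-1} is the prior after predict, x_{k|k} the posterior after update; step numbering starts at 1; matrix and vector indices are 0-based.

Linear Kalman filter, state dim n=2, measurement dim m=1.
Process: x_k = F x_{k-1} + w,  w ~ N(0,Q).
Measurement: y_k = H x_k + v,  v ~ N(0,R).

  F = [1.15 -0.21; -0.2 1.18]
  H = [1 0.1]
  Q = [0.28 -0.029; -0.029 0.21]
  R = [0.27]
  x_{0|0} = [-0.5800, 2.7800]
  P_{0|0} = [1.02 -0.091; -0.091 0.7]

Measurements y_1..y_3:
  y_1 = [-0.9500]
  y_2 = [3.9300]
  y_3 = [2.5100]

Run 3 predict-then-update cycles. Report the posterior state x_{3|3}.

x_post = [2.3028, 1.2442]

step 1: x^-=[-1.2508, 3.3964]  P^-=[1.7038 -0.5644; -0.5644 1.2684]  S=[1.8736]  K=[0.8792; -0.2335]  nu=[-0.0388]  x^+=[-1.2849, 3.4055]  P^+=[0.2554 -0.1797; -0.1797 1.1663]
step 2: x^-=[-2.1928, 4.2754]  P^-=[0.7559 -0.6281; -0.6281 1.9289]  S=[0.9196]  K=[0.7537; -0.4733]  nu=[5.6953]  x^+=[2.0998, 1.5801]  P^+=[0.2335 -0.3001; -0.3001 1.7230]
step 3: x^-=[2.0830, 1.4446]  P^-=[0.8097 -0.9295; -0.9295 2.7600]  S=[0.9214]  K=[0.7779; -0.7092]  nu=[0.2826]  x^+=[2.3028, 1.2442]  P^+=[0.2521 -0.4211; -0.4211 2.2966]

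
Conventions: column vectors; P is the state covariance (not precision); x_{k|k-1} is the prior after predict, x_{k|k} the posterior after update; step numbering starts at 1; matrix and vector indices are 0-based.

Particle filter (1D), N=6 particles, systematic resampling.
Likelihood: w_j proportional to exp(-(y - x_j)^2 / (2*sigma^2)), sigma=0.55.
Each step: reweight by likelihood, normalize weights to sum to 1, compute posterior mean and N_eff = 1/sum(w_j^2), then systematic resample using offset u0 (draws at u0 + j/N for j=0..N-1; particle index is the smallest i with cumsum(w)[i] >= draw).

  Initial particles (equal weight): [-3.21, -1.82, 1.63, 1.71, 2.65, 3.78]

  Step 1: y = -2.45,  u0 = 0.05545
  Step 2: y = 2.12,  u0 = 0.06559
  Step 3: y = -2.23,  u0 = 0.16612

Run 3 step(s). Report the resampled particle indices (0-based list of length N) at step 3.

resampled_idx = [0, 1, 2, 3, 4, 5]

step 1: w=[0.4259, 0.5741, 0.0000, 0.0000, 0.0000, 0.0000]  mean=-2.4120  Neff=1.9570  idx=[0, 0, 0, 1, 1, 1]
step 2: w=[0.0000, 0.0000, 0.0000, 0.3333, 0.3333, 0.3333]  mean=-1.8200  Neff=3.0000  idx=[3, 3, 4, 4, 5, 5]
step 3: w=[0.1667, 0.1667, 0.1667, 0.1667, 0.1667, 0.1667]  mean=-1.8200  Neff=6.0000  idx=[0, 1, 2, 3, 4, 5]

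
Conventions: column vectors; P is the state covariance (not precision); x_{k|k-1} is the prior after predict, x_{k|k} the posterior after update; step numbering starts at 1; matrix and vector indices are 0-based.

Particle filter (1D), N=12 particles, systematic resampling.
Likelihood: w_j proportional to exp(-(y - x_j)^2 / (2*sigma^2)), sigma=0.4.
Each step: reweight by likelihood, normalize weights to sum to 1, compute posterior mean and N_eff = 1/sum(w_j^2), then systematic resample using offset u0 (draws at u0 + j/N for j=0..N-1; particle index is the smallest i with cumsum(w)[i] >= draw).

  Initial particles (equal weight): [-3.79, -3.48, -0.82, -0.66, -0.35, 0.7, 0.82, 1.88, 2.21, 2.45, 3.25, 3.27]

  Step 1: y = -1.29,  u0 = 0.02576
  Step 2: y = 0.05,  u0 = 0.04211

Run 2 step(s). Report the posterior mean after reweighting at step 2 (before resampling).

step 1: w=[0.0000, 0.0000, 0.5872, 0.3388, 0.0740, 0.0000, 0.0000, 0.0000, 0.0000, 0.0000, 0.0000, 0.0000]  mean=-0.7310  Neff=2.1503  idx=[2, 2, 2, 2, 2, 2, 2, 3, 3, 3, 3, 4]
step 2: w=[0.0449, 0.0449, 0.0449, 0.0449, 0.0449, 0.0449, 0.0449, 0.0989, 0.0989, 0.0989, 0.0989, 0.2900]  mean=-0.6204  Neff=7.2811  idx=[0, 2, 4, 6, 7, 8, 9, 10, 10, 11, 11, 11]

post_mean = -0.6204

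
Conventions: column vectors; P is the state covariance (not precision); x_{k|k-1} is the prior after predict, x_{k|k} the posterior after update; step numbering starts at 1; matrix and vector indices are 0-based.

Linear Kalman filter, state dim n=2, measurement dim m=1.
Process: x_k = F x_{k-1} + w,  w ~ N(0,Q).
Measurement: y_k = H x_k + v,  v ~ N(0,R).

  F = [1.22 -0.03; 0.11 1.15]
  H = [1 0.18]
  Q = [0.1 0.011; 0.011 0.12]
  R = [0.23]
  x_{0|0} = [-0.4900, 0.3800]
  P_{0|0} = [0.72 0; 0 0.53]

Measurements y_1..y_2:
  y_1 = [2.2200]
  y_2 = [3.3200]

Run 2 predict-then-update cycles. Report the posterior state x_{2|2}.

step 1: x^-=[-0.6092, 0.3831]  P^-=[1.1721 0.0893; 0.0893 0.8296]  S=[1.4612]  K=[0.8132; 0.1633]  nu=[2.7602]  x^+=[1.6354, 0.8340]  P^+=[0.2059 -0.1047; -0.1047 0.7907]
step 2: x^-=[1.9702, 1.1390]  P^-=[0.4148 -0.1353; -0.1353 1.1416]  S=[0.6331]  K=[0.6168; 0.1109]  nu=[1.1448]  x^+=[2.6762, 1.2660]  P^+=[0.1740 -0.1786; -0.1786 1.1338]

x_post = [2.6762, 1.2660]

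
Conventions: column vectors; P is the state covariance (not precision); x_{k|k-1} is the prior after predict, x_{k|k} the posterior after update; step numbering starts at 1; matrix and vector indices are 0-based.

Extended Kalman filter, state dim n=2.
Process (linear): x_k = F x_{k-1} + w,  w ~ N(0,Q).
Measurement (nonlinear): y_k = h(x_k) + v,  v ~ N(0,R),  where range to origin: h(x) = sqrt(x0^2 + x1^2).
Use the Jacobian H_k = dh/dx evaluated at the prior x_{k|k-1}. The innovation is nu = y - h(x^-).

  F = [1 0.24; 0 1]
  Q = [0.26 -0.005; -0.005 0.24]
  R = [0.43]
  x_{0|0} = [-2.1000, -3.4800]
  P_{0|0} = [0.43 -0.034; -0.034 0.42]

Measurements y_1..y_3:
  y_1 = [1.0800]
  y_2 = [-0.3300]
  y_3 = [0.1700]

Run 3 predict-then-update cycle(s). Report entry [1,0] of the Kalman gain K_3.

step 1: x^-=[-2.9352, -3.4800]  P^-=[0.6979 0.0618; 0.0618 0.6600]  H_jac=[-0.6447 -0.7644]  S=[1.1667]  K=[-0.4262; -0.4666]  nu=[-3.4726]  x^+=[-1.4553, -1.8597]  P^+=[0.4860 -0.1702; -0.1702 0.4060]
step 2: x^-=[-1.9017, -1.8597]  P^-=[0.6877 -0.0777; -0.0777 0.6460]  H_jac=[-0.7149 -0.6992]  S=[1.0196]  K=[-0.4289; -0.3885]  nu=[-2.9899]  x^+=[-0.6193, -0.6982]  P^+=[0.5001 -0.2476; -0.2476 0.4921]
step 3: x^-=[-0.7869, -0.6982]  P^-=[0.6696 -0.1345; -0.1345 0.7321]  H_jac=[-0.7480 -0.6637]  S=[0.9936]  K=[-0.4142; -0.3878]  nu=[-0.8820]  x^+=[-0.4215, -0.3562]  P^+=[0.4991 -0.2941; -0.2941 0.5827]

K[1,0] = -0.3878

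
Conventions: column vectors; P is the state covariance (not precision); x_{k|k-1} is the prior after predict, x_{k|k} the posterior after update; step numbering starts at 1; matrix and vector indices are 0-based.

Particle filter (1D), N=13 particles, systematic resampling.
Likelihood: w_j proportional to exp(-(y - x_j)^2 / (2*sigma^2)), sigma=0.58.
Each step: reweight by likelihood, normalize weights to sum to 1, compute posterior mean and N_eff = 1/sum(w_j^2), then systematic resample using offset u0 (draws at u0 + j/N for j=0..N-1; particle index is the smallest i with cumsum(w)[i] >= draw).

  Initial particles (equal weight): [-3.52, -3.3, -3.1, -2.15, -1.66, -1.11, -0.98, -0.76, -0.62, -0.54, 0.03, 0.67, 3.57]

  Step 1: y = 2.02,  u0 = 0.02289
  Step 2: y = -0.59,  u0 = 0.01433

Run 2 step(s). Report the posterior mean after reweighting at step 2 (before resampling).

post_mean = 0.3962

step 1: w=[0.0000, 0.0000, 0.0000, 0.0000, 0.0000, 0.0000, 0.0000, 0.0001, 0.0003, 0.0006, 0.0285, 0.6823, 0.2881]  mean=1.4861  Neff=1.8201  idx=[10, 11, 11, 11, 11, 11, 11, 11, 11, 12, 12, 12, 12]
step 2: w=[0.4277, 0.0715, 0.0715, 0.0715, 0.0715, 0.0715, 0.0715, 0.0715, 0.0715, 0.0000, 0.0000, 0.0000, 0.0000]  mean=0.3962  Neff=4.4664  idx=[0, 0, 0, 0, 0, 0, 1, 2, 3, 4, 5, 7, 8]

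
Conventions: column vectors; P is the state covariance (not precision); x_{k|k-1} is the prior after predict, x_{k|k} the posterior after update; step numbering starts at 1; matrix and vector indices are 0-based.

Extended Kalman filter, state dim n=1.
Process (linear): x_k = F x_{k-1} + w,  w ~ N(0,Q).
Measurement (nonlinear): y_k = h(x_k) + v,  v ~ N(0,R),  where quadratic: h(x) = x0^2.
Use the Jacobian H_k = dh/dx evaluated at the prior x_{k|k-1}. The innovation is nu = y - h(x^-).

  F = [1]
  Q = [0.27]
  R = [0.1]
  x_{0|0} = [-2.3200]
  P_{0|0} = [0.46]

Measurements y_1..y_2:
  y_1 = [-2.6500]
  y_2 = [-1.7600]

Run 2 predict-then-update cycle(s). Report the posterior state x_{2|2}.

step 1: x^-=[-2.3200]  P^-=[0.7300]  H_jac=[-4.6400]  S=[15.8166]  K=[-0.2142]  nu=[-8.0324]  x^+=[-0.5998]  P^+=[0.0046]
step 2: x^-=[-0.5998]  P^-=[0.2746]  H_jac=[-1.1996]  S=[0.4952]  K=[-0.6653]  nu=[-2.1198]  x^+=[0.8104]  P^+=[0.0555]

x_post = [0.8104]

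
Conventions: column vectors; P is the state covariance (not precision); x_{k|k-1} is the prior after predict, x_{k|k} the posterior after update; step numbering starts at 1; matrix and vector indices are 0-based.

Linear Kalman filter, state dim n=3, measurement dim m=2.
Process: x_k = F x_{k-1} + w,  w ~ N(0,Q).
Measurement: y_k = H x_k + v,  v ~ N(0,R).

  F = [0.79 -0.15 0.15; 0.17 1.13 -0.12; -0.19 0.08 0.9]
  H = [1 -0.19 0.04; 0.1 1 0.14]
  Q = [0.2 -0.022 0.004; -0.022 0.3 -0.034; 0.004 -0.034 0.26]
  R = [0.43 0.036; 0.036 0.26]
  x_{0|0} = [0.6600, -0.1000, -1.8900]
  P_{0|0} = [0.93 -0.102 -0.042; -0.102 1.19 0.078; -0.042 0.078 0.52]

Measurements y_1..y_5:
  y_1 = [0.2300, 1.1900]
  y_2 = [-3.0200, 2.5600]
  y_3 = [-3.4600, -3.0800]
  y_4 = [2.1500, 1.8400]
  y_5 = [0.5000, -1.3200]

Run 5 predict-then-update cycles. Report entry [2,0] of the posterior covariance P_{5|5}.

P_post[2,0] = 0.0394

step 1: x^-=[0.2529, 0.2260, -1.8344]  P^-=[0.8296 -0.1791 -0.1273; -0.1791 1.7952 0.0791; -0.1273 0.0791 0.7511]  S=[1.3823 -0.4109; -0.4109 2.0610]  K=[0.6428 0.0729; -0.1234 0.8431; -0.0600 0.0712]  nu=[0.0934, 1.1955]  x^+=[0.4000, 1.2224, -1.7548]  P^+=[0.2861 0.0229 -0.0676; 0.0229 0.2236 -0.0794; -0.0676 -0.0794 0.7321]
step 2: x^-=[-0.1306, 1.6600, -1.5576]  P^-=[0.3821 -0.0250 0.0229; -0.0250 0.6374 -0.1986; 0.0229 -0.1986 0.8758]  S=[0.8509 -0.0658; -0.0658 0.8584]  K=[0.4600 0.0545; -0.1270 0.6975; 0.1064 -0.0776]  nu=[-2.5117, 1.1312]  x^+=[-1.2243, 2.7680, -1.9128]  P^+=[0.2029 0.0128 -0.0171; 0.0128 0.1944 -0.1350; -0.0171 -0.1350 0.8599]
step 3: x^-=[-1.6693, 3.1492, -1.2674]  P^-=[0.3493 -0.0562 0.0934; -0.0562 0.6087 -0.2575; 0.0934 -0.2575 0.9511]  S=[0.8356 -0.0845; -0.0845 0.8101]  K=[0.4389 0.0357; -0.1488 0.6844; 0.2037 -0.1207]  nu=[-1.1416, -5.8849]  x^+=[-2.3804, -0.7087, -0.7899]  P^+=[0.1900 0.0035 0.0184; 0.0035 0.1935 -0.1519; 0.0184 -0.1519 0.9005]
step 4: x^-=[-1.8927, -1.1107, -0.3153]  P^-=[0.3535 -0.0722 0.1263; -0.0722 0.6074 -0.2704; 0.1263 -0.2704 0.9692]  S=[0.8486 -0.0949; -0.0949 0.8033]  K=[0.4419 0.0283; -0.1576 0.6814; 0.2412 -0.1235]  nu=[3.8443, 3.1841]  x^+=[-0.1039, 0.4529, 0.2186]  P^+=[0.1896 -0.0005 0.0341; -0.0005 0.1930 -0.1531; 0.0341 -0.1531 0.9019]
step 5: x^-=[-0.1173, 0.4679, 0.2527]  P^-=[0.3580 -0.0770 0.1371; -0.0770 0.6048 -0.2682; 0.1371 -0.2682 0.9649]  S=[0.8557 -0.0971; -0.0971 0.8006]  K=[0.4449 0.0265; -0.1597 0.6795; 0.2514 -0.1187]  nu=[0.6961, -1.8116]  x^+=[0.1444, -0.8743, 0.6427]  P^+=[0.1904 -0.0016 0.0394; -0.0016 0.1922 -0.1509; 0.0394 -0.1509 0.8938]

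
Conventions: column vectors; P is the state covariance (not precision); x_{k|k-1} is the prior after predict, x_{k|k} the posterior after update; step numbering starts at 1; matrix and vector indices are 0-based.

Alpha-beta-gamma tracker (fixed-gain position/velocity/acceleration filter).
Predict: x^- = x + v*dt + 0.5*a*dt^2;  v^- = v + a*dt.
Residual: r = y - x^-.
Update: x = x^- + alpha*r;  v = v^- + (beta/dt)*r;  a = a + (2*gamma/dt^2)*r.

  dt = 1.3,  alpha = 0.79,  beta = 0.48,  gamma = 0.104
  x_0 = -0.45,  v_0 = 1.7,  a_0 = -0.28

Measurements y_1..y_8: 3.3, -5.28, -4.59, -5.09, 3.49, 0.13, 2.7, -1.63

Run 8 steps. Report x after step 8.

step 1: x_pred=1.5234  r=1.7766  x^+=2.9269  v^+=1.9920  a^+=-0.0613
step 2: x_pred=5.4646  r=-10.7446  x^+=-3.0236  v^+=-2.0550  a^+=-1.3838
step 3: x_pred=-6.8644  r=2.2744  x^+=-5.0676  v^+=-3.0141  a^+=-1.1038
step 4: x_pred=-9.9187  r=4.8287  x^+=-6.1040  v^+=-2.6662  a^+=-0.5095
step 5: x_pred=-10.0006  r=13.4906  x^+=0.6570  v^+=1.6526  a^+=1.1509
step 6: x_pred=3.7778  r=-3.6478  x^+=0.8960  v^+=1.8018  a^+=0.7019
step 7: x_pred=3.8315  r=-1.1315  x^+=2.9376  v^+=2.2965  a^+=0.5626
step 8: x_pred=6.3985  r=-8.0285  x^+=0.0560  v^+=0.0636  a^+=-0.4255

x_post = 0.0560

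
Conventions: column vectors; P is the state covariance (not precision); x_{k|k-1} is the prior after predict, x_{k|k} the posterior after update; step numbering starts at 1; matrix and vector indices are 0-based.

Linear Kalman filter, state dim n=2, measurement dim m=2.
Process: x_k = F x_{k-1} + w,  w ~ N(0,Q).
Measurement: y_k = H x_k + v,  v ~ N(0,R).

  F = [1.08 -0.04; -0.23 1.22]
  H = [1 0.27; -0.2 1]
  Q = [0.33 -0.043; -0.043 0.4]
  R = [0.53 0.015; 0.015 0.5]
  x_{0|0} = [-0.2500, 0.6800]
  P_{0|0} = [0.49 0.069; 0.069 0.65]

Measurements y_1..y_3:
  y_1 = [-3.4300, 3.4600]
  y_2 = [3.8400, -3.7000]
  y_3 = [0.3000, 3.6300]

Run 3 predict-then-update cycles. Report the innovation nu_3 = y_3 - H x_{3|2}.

step 1: x^-=[-0.2972, 0.8871]  P^-=[0.8966 -0.1049; -0.1049 1.3547]  S=[1.4687 0.1022; 0.1022 1.9325]  K=[0.6036 -0.1790; 0.1286 0.7051]  nu=[-3.3723, 2.5135]  x^+=[-2.7828, 2.2257]  P^+=[0.3216 -0.0161; -0.0161 0.3512]
step 2: x^-=[-3.0944, 3.3554]  P^-=[0.7071 -0.1614; -0.1614 0.9488]  S=[1.2191 -0.0229; -0.0229 1.5417]  K=[0.5407 -0.1884; 0.0897 0.6377]  nu=[6.0285, -7.6743]  x^+=[1.6110, -0.9978]  P^+=[0.2913 -0.0278; -0.0278 0.3146]
step 3: x^-=[1.7798, -1.5878]  P^-=[0.6726 -0.1676; -0.1676 0.8993]  S=[1.1777 -0.0353; -0.0353 1.4933]  K=[0.5270 -0.1899; 0.0826 0.6267]  nu=[-1.0511, 5.5737]  x^+=[0.1674, 1.8182]  P^+=[0.2846 -0.0301; -0.0301 0.3085]

innov = [-1.0511, 5.5737]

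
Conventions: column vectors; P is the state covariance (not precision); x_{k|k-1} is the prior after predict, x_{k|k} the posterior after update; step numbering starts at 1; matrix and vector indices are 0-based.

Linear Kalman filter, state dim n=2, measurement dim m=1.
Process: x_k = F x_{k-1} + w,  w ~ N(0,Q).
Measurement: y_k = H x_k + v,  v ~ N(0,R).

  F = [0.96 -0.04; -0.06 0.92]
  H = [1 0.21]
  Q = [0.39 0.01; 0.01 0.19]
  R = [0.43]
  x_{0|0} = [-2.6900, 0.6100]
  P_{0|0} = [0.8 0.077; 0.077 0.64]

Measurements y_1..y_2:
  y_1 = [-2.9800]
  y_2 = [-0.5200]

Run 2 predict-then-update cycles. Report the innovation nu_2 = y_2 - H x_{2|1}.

innov = [2.1992]

step 1: x^-=[-2.6068, 0.7226]  P^-=[1.1224 0.0086; 0.0086 0.7261]  S=[1.5880]  K=[0.7079; 0.1014]  nu=[-0.5249]  x^+=[-2.9784, 0.6694]  P^+=[0.3266 -0.1054; -0.1054 0.7097]
step 2: x^-=[-2.8861, 0.7945]  P^-=[0.7002 -0.1283; -0.1283 0.8035]  S=[1.1117]  K=[0.6056; 0.0364]  nu=[2.1992]  x^+=[-1.5543, 0.8745]  P^+=[0.2925 -0.1528; -0.1528 0.8021]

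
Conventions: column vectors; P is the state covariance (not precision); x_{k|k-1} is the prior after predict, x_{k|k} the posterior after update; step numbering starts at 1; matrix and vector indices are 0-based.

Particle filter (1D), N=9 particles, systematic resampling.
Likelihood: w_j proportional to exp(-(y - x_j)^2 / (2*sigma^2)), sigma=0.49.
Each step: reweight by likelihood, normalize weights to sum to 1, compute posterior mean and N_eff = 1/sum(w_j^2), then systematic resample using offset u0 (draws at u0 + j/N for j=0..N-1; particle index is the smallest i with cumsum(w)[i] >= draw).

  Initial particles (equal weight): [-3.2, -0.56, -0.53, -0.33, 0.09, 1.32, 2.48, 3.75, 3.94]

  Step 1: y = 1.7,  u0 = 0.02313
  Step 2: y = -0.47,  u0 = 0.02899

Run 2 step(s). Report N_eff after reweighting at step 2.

step 1: w=[0.0000, 0.0000, 0.0000, 0.0002, 0.0044, 0.7209, 0.2743, 0.0002, 0.0000]  mean=1.6328  Neff=1.6809  idx=[5, 5, 5, 5, 5, 5, 5, 6, 6]
step 2: w=[0.1429, 0.1429, 0.1429, 0.1429, 0.1429, 0.1429, 0.1429, 0.0000, 0.0000]  mean=1.3200  Neff=7.0000  idx=[0, 0, 1, 2, 3, 4, 4, 5, 6]

N_eff = 7.0000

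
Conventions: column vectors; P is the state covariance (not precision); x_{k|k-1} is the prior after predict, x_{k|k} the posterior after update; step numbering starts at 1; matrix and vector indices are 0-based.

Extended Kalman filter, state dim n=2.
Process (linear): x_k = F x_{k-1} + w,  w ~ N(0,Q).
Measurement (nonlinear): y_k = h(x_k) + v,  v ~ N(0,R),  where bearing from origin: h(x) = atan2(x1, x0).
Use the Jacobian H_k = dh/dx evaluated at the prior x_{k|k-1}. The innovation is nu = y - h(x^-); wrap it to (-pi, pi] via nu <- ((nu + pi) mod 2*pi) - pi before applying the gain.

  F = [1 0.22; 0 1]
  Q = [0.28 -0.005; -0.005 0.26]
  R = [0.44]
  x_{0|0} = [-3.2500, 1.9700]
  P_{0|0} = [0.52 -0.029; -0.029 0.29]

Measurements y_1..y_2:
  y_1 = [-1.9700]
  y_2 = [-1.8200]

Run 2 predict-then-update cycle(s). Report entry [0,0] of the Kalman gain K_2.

step 1: x^-=[-2.8166, 1.9700]  P^-=[0.8013 0.0298; 0.0298 0.5500]  H_jac=[-0.1667 -0.2384]  S=[0.4959]  K=[-0.2838; -0.2744]  nu=[1.7819]  x^+=[-3.3222, 1.4810]  P^+=[0.7613 -0.0088; -0.0088 0.5127]
step 2: x^-=[-2.9964, 1.4810]  P^-=[1.0623 0.0990; 0.0990 0.7727]  H_jac=[-0.1326 -0.2682]  S=[0.5213]  K=[-0.3211; -0.4227]  nu=[1.7806]  x^+=[-3.5681, 0.7283]  P^+=[1.0085 0.0282; 0.0282 0.6795]

K[0,0] = -0.3211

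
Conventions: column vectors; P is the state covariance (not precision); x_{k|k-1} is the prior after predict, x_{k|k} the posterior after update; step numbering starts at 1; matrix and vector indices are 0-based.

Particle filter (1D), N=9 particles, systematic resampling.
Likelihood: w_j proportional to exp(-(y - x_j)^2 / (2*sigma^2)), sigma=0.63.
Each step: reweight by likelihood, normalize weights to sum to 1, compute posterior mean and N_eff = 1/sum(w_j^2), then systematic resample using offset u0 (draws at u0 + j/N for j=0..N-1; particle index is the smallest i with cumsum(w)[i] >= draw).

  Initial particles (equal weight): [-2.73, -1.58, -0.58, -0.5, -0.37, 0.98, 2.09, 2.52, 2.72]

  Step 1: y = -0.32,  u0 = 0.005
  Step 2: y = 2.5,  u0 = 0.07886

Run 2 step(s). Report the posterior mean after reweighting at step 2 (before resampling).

post_mean = -0.4218

step 1: w=[0.0002, 0.0432, 0.2933, 0.3066, 0.3184, 0.0380, 0.0002, 0.0000, 0.0000]  mean=-0.4724  Neff=3.5119  idx=[1, 2, 2, 3, 3, 3, 4, 4, 4]
step 2: w=[0.0000, 0.0454, 0.0454, 0.0838, 0.0838, 0.0838, 0.2192, 0.2192, 0.2192]  mean=-0.4218  Neff=5.9038  idx=[2, 4, 5, 6, 6, 7, 7, 8, 8]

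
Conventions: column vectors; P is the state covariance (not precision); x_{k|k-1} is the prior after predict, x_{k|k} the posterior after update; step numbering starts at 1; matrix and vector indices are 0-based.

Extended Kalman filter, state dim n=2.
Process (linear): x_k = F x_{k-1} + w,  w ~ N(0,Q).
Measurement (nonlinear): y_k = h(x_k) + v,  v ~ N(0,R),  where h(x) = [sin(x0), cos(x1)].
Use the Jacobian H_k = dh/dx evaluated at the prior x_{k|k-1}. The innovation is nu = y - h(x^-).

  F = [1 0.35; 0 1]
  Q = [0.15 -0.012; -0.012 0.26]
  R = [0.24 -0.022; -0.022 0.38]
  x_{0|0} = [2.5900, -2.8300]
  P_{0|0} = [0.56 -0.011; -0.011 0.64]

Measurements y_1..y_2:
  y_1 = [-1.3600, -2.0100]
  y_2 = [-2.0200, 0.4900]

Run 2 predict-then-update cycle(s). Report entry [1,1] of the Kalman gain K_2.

step 1: x^-=[1.5995, -2.8300]  P^-=[0.7807 0.2010; 0.2010 0.9000]  H_jac=[-0.0287 0.0000; 0.0000 0.3066]  S=[0.2406 -0.0238; -0.0238 0.4646]  K=[-0.0804 0.1285; 0.0349 0.5957]  nu=[-2.3596, -1.0582]  x^+=[1.6532, -3.5426]  P^+=[0.7710 0.1651; 0.1651 0.7358]
step 2: x^-=[0.4133, -3.5426]  P^-=[1.1267 0.4106; 0.4106 0.9958]  H_jac=[0.9158 0.0000; 0.0000 -0.3903]  S=[1.1849 -0.1688; -0.1688 0.5317]  K=[0.8671 -0.0262; 0.2233 -0.6601]  nu=[-2.4217, 1.4107]  x^+=[-1.7233, -5.0147]  P^+=[0.2279 0.0744; 0.0744 0.6553]

K[1,1] = -0.6601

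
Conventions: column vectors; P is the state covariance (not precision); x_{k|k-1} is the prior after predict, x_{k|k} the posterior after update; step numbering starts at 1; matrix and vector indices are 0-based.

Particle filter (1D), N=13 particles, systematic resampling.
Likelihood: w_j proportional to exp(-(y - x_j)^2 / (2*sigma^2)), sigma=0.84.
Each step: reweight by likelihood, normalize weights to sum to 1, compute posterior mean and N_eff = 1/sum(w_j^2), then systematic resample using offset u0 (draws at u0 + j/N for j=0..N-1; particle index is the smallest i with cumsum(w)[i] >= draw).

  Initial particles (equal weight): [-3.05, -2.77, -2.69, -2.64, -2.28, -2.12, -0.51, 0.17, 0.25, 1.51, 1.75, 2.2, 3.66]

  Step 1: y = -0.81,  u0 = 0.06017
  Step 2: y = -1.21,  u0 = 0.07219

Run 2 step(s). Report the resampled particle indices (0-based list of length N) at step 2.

step 1: w=[0.0105, 0.0242, 0.0301, 0.0344, 0.0798, 0.1093, 0.3461, 0.1868, 0.1664, 0.0081, 0.0035, 0.0006, 0.0000]  mean=-0.7682  Neff=4.9127  idx=[2, 4, 5, 6, 6, 6, 6, 6, 7, 7, 8, 8, 8]
step 2: w=[0.0357, 0.0750, 0.0938, 0.1192, 0.1192, 0.1192, 0.1192, 0.1192, 0.0438, 0.0438, 0.0373, 0.0373, 0.0373]  mean=-0.7272  Neff=10.5508  idx=[1, 2, 3, 3, 4, 5, 5, 6, 7, 7, 8, 10, 12]

resampled_idx = [1, 2, 3, 3, 4, 5, 5, 6, 7, 7, 8, 10, 12]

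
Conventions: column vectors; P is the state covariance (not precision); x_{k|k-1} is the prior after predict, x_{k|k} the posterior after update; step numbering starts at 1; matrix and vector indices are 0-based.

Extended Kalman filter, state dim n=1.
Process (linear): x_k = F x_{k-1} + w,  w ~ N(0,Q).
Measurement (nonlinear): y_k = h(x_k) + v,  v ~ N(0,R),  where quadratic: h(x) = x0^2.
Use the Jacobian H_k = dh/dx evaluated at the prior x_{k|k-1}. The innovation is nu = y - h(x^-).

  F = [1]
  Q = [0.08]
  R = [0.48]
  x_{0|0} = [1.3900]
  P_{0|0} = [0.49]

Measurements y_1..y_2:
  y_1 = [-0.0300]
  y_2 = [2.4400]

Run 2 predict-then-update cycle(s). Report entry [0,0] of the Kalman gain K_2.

K[0,0] = 0.2598

step 1: x^-=[1.3900]  P^-=[0.5700]  H_jac=[2.7800]  S=[4.8852]  K=[0.3244]  nu=[-1.9621]  x^+=[0.7536]  P^+=[0.0560]
step 2: x^-=[0.7536]  P^-=[0.1360]  H_jac=[1.5071]  S=[0.7889]  K=[0.2598]  nu=[1.8722]  x^+=[1.2400]  P^+=[0.0827]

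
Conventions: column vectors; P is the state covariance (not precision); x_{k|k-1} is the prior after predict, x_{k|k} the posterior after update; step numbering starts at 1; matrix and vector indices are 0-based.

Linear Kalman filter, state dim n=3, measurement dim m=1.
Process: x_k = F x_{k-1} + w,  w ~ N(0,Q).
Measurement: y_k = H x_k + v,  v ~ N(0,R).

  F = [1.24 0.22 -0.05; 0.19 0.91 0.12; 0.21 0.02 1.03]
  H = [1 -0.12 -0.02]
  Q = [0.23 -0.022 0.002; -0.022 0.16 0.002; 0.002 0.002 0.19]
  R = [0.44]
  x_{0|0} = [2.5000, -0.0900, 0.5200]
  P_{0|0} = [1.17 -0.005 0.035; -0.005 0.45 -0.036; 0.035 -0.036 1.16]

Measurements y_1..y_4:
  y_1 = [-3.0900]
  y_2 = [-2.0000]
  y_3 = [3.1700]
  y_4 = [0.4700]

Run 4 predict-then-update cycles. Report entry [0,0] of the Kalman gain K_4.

step 1: x^-=[3.0542, 0.4555, 1.0588]  P^-=[2.0474 0.3365 0.2848; 0.3365 0.5836 0.1732; 0.2848 0.1732 1.4860]  S=[2.4051]  K=[0.8321; 0.1094; 0.0974]  nu=[-6.0684]  x^+=[-1.9954, -0.2081, 0.4677]  P^+=[0.3820 0.1176 0.0898; 0.1176 0.5548 0.1476; 0.0898 0.1476 1.4632]
step 2: x^-=[-2.5435, -0.5124, 0.0585]  P^-=[0.8978 0.3177 0.1840; 0.3177 0.7313 0.3896; 0.1840 0.3896 1.8053]  S=[1.2673]  K=[0.6754; 0.1753; 0.0798]  nu=[0.4832]  x^+=[-2.2171, -0.4277, 0.0971]  P^+=[0.3196 0.1676 0.1157; 0.1676 0.6924 0.3719; 0.1157 0.3719 1.7973]
step 3: x^-=[-2.8482, -0.7988, -0.3741]  P^-=[0.8284 0.3863 0.2381; 0.3863 0.9153 0.6572; 0.2381 0.6572 2.1779]  S=[1.1834]  K=[0.6568; 0.2225; 0.0977]  nu=[5.9149]  x^+=[1.0369, 0.5175, 0.2039]  P^+=[0.3179 0.2133 0.1621; 0.2133 0.8567 0.6315; 0.1621 0.6315 2.1666]
step 4: x^-=[1.3894, 0.6924, 0.4381]  P^-=[0.8480 0.4716 0.3399; 0.4716 1.1311 0.9688; 0.3399 0.9688 2.6008]  S=[1.1832]  K=[0.6631; 0.2675; 0.1451]  nu=[-0.8276]  x^+=[0.8406, 0.4711, 0.3181]  P^+=[0.3277 0.2617 0.2261; 0.2617 1.0465 0.9229; 0.2261 0.9229 2.5759]

K[0,0] = 0.6631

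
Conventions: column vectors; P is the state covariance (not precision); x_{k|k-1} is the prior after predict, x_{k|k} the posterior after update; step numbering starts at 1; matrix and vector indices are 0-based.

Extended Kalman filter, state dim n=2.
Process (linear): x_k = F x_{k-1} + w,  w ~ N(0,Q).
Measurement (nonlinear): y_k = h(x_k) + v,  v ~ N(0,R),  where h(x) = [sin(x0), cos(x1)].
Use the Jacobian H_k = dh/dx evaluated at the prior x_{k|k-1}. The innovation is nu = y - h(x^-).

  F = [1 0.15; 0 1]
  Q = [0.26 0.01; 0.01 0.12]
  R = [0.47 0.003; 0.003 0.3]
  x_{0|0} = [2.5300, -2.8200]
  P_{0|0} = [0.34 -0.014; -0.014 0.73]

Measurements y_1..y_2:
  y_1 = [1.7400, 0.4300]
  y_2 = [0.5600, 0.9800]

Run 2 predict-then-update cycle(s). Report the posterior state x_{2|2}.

x_post = [1.6260, -0.9431]

step 1: x^-=[2.1070, -2.8200]  P^-=[0.6122 0.1055; 0.1055 0.8500]  H_jac=[-0.5109 0.0000; 0.0000 0.3161]  S=[0.6298 -0.0140; -0.0140 0.3849]  K=[-0.4951 0.0686; -0.0701 0.6954]  nu=[0.8803, 1.3787]  x^+=[1.7657, -1.9229]  P^+=[0.4551 0.0604; 0.0604 0.6594]
step 2: x^-=[1.4773, -1.9229]  P^-=[0.7480 0.1693; 0.1693 0.7794]  H_jac=[0.0934 0.0000; 0.0000 0.9387]  S=[0.4765 0.0178; 0.0178 0.9867]  K=[0.1407 0.1585; 0.0054 0.7413]  nu=[-0.4356, 1.3249]  x^+=[1.6260, -0.9431]  P^+=[0.7130 0.0511; 0.0511 0.2370]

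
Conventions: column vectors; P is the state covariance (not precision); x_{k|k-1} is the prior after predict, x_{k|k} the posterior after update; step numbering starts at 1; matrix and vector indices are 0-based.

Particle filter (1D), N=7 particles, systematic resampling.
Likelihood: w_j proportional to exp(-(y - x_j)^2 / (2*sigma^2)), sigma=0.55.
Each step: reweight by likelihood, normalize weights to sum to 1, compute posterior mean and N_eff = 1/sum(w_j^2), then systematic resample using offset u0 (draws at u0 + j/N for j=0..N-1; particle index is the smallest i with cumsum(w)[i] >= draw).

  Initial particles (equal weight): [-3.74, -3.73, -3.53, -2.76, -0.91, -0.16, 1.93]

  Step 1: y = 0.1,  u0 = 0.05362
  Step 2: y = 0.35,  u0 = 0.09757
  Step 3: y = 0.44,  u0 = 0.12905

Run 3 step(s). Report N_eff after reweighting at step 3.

N_eff = 7.0000

step 1: w=[0.0000, 0.0000, 0.0000, 0.0000, 0.1710, 0.8254, 0.0036]  mean=-0.2806  Neff=1.4074  idx=[4, 5, 5, 5, 5, 5, 5]
step 2: w=[0.0182, 0.1636, 0.1636, 0.1636, 0.1636, 0.1636, 0.1636]  mean=-0.1737  Neff=6.2121  idx=[1, 2, 3, 4, 4, 5, 6]
step 3: w=[0.1429, 0.1429, 0.1429, 0.1429, 0.1429, 0.1429, 0.1429]  mean=-0.1600  Neff=7.0000  idx=[0, 1, 2, 3, 4, 5, 6]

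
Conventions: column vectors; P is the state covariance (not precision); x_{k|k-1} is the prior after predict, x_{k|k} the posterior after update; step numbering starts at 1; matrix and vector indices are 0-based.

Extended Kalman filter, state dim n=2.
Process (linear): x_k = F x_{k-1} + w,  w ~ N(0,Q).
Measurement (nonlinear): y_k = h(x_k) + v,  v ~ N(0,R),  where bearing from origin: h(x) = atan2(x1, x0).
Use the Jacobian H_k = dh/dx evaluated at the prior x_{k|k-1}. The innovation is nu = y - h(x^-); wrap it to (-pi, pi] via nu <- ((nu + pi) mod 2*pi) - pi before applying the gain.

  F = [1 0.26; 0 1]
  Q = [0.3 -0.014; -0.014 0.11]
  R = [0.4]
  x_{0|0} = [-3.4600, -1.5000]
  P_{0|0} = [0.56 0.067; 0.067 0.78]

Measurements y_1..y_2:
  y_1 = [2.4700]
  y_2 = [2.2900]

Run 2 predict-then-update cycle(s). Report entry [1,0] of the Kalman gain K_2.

step 1: x^-=[-3.8500, -1.5000]  P^-=[0.9476 0.2558; 0.2558 0.8900]  H_jac=[0.0879 -0.2255]  S=[0.4424]  K=[0.0578; -0.4028]  nu=[-1.0431]  x^+=[-3.9103, -1.0798]  P^+=[0.9461 0.2661; 0.2661 0.8182]
step 2: x^-=[-4.1910, -1.0798]  P^-=[1.4398 0.4648; 0.4648 0.9282]  H_jac=[0.0576 -0.2238]  S=[0.4393]  K=[-0.0478; -0.4118]  nu=[-1.1038]  x^+=[-4.1382, -0.6253]  P^+=[1.4388 0.4562; 0.4562 0.8537]

K[1,0] = -0.4118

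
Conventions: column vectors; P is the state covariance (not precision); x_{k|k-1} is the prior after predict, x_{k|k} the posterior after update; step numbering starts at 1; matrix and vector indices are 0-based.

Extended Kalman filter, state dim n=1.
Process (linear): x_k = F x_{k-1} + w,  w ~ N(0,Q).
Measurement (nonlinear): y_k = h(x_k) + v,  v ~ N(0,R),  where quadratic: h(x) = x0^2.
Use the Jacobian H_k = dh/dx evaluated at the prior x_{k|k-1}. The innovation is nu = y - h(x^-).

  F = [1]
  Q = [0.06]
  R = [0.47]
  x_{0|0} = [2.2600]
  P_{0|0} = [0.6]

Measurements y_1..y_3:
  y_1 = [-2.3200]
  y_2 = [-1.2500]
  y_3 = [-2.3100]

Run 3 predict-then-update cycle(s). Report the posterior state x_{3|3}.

step 1: x^-=[2.2600]  P^-=[0.6600]  H_jac=[4.5200]  S=[13.9541]  K=[0.2138]  nu=[-7.4276]  x^+=[0.6721]  P^+=[0.0222]
step 2: x^-=[0.6721]  P^-=[0.0822]  H_jac=[1.3441]  S=[0.6186]  K=[0.1787]  nu=[-1.7017]  x^+=[0.3680]  P^+=[0.0625]
step 3: x^-=[0.3680]  P^-=[0.1225]  H_jac=[0.7360]  S=[0.5363]  K=[0.1681]  nu=[-2.4454]  x^+=[-0.0430]  P^+=[0.1073]

x_post = [-0.0430]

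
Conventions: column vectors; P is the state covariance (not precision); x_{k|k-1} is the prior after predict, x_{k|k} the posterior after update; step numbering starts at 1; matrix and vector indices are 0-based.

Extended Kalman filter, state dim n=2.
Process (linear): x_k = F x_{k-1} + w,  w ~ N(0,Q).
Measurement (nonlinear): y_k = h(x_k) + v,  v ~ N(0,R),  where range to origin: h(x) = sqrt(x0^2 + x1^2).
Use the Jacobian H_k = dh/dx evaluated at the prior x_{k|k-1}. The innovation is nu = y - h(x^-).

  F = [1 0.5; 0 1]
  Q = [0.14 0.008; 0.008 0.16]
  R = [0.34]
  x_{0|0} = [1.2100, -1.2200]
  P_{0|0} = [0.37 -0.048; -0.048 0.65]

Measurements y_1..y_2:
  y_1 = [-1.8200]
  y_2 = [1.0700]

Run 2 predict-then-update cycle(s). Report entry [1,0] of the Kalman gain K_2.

step 1: x^-=[0.6000, -1.2200]  P^-=[0.6245 0.2850; 0.2850 0.8100]  H_jac=[0.4413 -0.8973]  S=[0.8881]  K=[0.0224; -0.6768]  nu=[-3.1796]  x^+=[0.5289, 0.9319]  P^+=[0.6241 0.2984; 0.2984 0.4032]
step 2: x^-=[0.9948, 0.9319]  P^-=[1.1633 0.5080; 0.5080 0.5632]  H_jac=[0.7298 0.6836]  S=[1.7298]  K=[0.6916; 0.4369]  nu=[-0.2931]  x^+=[0.7921, 0.8038]  P^+=[0.3359 -0.0147; -0.0147 0.2330]

K[1,0] = 0.4369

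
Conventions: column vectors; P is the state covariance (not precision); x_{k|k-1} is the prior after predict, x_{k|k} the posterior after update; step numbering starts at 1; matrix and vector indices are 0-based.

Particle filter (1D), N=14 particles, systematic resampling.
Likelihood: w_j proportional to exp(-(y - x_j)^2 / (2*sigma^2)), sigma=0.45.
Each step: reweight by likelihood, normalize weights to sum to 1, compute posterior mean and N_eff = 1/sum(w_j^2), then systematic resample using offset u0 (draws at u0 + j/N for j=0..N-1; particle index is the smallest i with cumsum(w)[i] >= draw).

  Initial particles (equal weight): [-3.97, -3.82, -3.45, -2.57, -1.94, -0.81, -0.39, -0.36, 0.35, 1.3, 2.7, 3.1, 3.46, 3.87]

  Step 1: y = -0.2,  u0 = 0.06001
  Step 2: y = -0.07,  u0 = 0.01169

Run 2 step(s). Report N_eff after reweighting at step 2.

N_eff = 13.0488

step 1: w=[0.0000, 0.0000, 0.0000, 0.0000, 0.0002, 0.1461, 0.3350, 0.3438, 0.1735, 0.0014, 0.0000, 0.0000, 0.0000, 0.0000]  mean=-0.3106  Neff=3.5481  idx=[5, 5, 6, 6, 6, 6, 7, 7, 7, 7, 7, 8, 8, 8]
step 2: w=[0.0269, 0.0269, 0.0807, 0.0807, 0.0807, 0.0807, 0.0844, 0.0844, 0.0844, 0.0844, 0.0844, 0.0672, 0.0672, 0.0672]  mean=-0.2507  Neff=13.0488  idx=[0, 2, 3, 4, 5, 5, 6, 7, 8, 9, 10, 10, 12, 13]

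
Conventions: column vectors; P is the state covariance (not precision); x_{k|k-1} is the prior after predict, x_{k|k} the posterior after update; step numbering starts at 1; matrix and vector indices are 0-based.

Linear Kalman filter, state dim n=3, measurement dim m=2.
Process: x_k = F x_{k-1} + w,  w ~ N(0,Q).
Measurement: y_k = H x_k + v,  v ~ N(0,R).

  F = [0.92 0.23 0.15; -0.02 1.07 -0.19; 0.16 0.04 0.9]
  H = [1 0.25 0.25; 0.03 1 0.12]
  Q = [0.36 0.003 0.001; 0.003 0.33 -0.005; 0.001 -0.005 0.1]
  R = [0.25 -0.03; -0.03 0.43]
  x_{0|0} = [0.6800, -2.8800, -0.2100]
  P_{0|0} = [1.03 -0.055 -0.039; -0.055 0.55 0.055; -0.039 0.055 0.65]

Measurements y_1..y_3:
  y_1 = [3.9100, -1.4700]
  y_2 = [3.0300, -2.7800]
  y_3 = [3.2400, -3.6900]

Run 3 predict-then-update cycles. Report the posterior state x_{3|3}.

step 1: x^-=[-0.0683, -3.0553, -0.1954]  P^-=[1.2453 0.0603 0.2199; 0.0603 0.9633 -0.0508; 0.2199 -0.0508 0.6458]  S=[1.7296 0.3421; 0.3421 1.3967]  K=[0.7807 -0.1024; 0.0325 0.6786; 0.2190 -0.0298]  nu=[4.7910, 1.6108]  x^+=[3.5073, -1.8063, 0.8058]  P^+=[0.2310 -0.0666 -0.0645; -0.0666 0.3031 -0.0854; -0.0645 -0.0854 0.5660]
step 2: x^-=[2.9321, -2.1560, 1.2142]  P^-=[0.5324 -0.0066 0.0362; -0.0066 0.7346 -0.1794; 0.0362 -0.1794 0.5393]  S=[0.8544 0.1335; 0.1335 1.1297]  K=[0.6418 -0.0637; 0.0572 0.6243; 0.1664 -0.1202]  nu=[0.3334, -0.8577]  x^+=[3.2007, -2.6724, 1.3727]  P^+=[0.1869 -0.0460 -0.0520; -0.0460 0.2820 -0.1157; -0.0520 -0.1157 0.5047]
step 3: x^-=[2.5359, -3.1843, 1.6407]  P^-=[0.5026 0.0052 0.0269; 0.0052 0.7198 -0.1957; 0.0269 -0.1957 0.4901]  S=[0.8198 0.1336; 0.1336 1.1108]  K=[0.6318 -0.0548; 0.0653 0.6191; 0.1454 -0.1400]  nu=[1.0900, -0.7787]  x^+=[3.2673, -3.5952, 1.9081]  P^+=[0.1813 -0.0427 -0.0441; -0.0427 0.2797 -0.1180; -0.0441 -0.1180 0.4565]

x_post = [3.2673, -3.5952, 1.9081]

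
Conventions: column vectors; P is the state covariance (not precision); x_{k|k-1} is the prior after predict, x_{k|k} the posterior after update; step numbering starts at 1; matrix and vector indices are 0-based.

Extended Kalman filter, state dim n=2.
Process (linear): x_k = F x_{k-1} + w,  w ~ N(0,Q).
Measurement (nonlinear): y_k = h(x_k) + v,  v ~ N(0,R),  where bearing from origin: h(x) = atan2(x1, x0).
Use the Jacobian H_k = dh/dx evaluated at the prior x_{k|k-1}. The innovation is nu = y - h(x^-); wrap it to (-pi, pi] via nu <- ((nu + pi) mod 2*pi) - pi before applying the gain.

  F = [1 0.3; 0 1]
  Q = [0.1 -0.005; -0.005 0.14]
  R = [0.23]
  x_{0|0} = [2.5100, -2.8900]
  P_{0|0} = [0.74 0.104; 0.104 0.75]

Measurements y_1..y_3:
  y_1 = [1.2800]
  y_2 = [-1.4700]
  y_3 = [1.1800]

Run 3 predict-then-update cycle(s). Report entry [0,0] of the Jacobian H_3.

H_jac[0,0] = 0.2533

step 1: x^-=[1.6430, -2.8900]  P^-=[0.9699 0.3240; 0.3240 0.8900]  H_jac=[0.2615 0.1487]  S=[0.3412]  K=[0.8846; 0.6361]  nu=[2.3339]  x^+=[3.7074, -1.4054]  P^+=[0.7029 0.1320; 0.1320 0.7519]
step 2: x^-=[3.2858, -1.4054]  P^-=[0.9498 0.3526; 0.3526 0.8919]  H_jac=[0.1100 0.2573]  S=[0.3205]  K=[0.6091; 0.8370]  nu=[-1.0658]  x^+=[2.6366, -2.2975]  P^+=[0.8309 0.1892; 0.1892 0.6674]
step 3: x^-=[1.9473, -2.2975]  P^-=[1.1045 0.3844; 0.3844 0.8074]  H_jac=[0.2533 0.2147]  S=[0.3799]  K=[0.9537; 0.7126]  nu=[2.0477]  x^+=[3.9002, -0.8383]  P^+=[0.7590 0.1262; 0.1262 0.6145]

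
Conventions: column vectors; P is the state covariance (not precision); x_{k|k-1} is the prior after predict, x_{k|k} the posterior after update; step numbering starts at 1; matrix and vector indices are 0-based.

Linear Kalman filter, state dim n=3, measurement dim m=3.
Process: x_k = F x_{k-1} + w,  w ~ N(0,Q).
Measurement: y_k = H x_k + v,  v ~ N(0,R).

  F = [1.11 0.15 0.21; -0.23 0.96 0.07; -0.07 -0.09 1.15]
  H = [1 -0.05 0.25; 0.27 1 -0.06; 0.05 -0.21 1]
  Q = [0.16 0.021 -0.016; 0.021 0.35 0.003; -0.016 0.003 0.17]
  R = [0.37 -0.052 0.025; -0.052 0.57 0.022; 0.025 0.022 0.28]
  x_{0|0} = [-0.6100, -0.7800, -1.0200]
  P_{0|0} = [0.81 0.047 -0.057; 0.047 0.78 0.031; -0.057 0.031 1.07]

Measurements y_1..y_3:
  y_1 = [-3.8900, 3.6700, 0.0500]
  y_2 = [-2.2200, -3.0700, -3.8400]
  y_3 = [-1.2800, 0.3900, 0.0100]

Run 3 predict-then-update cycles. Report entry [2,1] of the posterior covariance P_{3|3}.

step 1: x^-=[-1.0083, -0.6799, -1.0601]  P^-=[1.2138 -0.0044 0.0966; -0.0044 1.1022 0.0820; 0.0966 0.0820 1.5987]  S=[1.7331 0.2138 0.5873; 0.2138 1.7511 -0.1802; 0.5873 -0.1802 1.9057]  K=[0.7533 0.0748 -0.1421; -0.1065 0.6405 0.0148; -0.0145 0.0957 0.8459]  nu=[-2.6507, 4.5585, 1.0177]  x^+=[-2.8089, 2.5372, 0.2756]  P^+=[0.2798 -0.0782 -0.0497; -0.0782 0.3982 0.1031; -0.0497 0.1031 0.2627]
step 2: x^-=[-2.6794, 3.1010, 0.2852]  P^-=[0.4826 -0.0495 -0.0179; -0.0495 0.7831 0.1245; -0.0179 0.1245 0.5078]  S=[0.8791 0.0141 0.1639; 0.0141 1.3490 -0.0448; 0.1639 -0.0448 0.7705]  K=[0.5636 0.0517 -0.0953; -0.0732 0.5656 -0.0066; -0.0018 0.0870 0.6294]  nu=[0.5431, -5.4305, -3.3400]  x^+=[-2.3354, 0.0119, -2.2905]  P^+=[0.2091 -0.0605 -0.0346; -0.0605 0.3475 0.0848; -0.0346 0.0848 0.1976]
step 3: x^-=[-3.0715, 0.3882, -2.4717]  P^-=[0.4032 -0.0248 -0.0132; -0.0248 0.7215 0.0974; -0.0132 0.0974 0.4225]  S=[0.7949 0.0145 0.1403; 0.0145 1.2977 -0.0541; 0.1403 -0.0541 0.6936]  K=[0.5183 0.0561 -0.0829; -0.0512 0.5457 -0.0268; 0.0057 0.0771 0.5835]  nu=[2.4288, 0.6828, 2.7168]  x^+=[-1.9996, 0.5636, -0.8198]  P^+=[0.1915 -0.0503 -0.0292; -0.0503 0.3312 0.0753; -0.0292 0.0753 0.1825]

P_post[2,1] = 0.0753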